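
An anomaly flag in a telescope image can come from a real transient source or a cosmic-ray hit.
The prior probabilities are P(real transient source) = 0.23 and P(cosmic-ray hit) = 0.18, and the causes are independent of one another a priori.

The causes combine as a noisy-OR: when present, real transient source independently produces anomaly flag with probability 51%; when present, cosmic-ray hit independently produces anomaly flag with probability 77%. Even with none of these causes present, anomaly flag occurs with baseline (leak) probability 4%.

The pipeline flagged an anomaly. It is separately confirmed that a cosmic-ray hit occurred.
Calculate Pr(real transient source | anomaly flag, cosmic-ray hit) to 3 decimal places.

Under noisy-OR, P(anomaly flag | causes) = 1 − (1−0.04)·∏(1−qᵢ) over the active causes.
P(anomaly flag | cosmic-ray hit) = 0.7792*0.77 + 0.891808*0.23 = 0.599984 + 0.205116 = 0.805100
The real transient source-present share is 0.891808*0.23 = 0.205116.
P(real transient source | anomaly flag, cosmic-ray hit) = 0.205116 / 0.805100 ≈ 0.255

Pr(real transient source | anomaly flag, cosmic-ray hit) ≈ 0.255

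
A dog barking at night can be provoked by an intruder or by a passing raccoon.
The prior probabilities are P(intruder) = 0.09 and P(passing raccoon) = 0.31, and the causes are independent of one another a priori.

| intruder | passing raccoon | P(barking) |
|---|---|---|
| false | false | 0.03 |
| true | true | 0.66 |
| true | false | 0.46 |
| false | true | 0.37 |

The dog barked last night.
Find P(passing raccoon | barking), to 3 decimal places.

P(passing raccoon | barking) ≈ 0.721

P(barking) = 0.03·0.91·0.69 + 0.37·0.91·0.31 + 0.46·0.09·0.69 + 0.66·0.09·0.31 = 0.018837 + 0.104377 + 0.028566 + 0.018414 = 0.170194
Restricting to configurations with passing raccoon present: 0.104377 + 0.018414 = 0.122791.
So P(passing raccoon | barking) = 0.122791/0.170194 ≈ 0.721.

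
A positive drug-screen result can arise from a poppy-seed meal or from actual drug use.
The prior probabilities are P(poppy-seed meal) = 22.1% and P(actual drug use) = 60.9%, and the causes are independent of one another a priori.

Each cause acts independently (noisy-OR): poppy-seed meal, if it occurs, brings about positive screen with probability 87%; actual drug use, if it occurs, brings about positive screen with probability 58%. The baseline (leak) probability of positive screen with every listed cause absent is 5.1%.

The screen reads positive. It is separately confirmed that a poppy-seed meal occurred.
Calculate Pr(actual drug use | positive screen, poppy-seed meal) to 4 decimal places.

Pr(actual drug use | positive screen, poppy-seed meal) ≈ 0.6275

Under noisy-OR, P(positive screen | causes) = 1 − (1−0.051)·∏(1−qᵢ) over the active causes.
P(positive screen | poppy-seed meal) = 0.87663×0.391 + 0.948185×0.609 = 0.342762 + 0.577445 = 0.920207
Of this, 0.577445 comes from 0.948185×0.609 (the actual drug use=true cases).
P(actual drug use | positive screen, poppy-seed meal) = 0.577445 / 0.920207 ≈ 0.6275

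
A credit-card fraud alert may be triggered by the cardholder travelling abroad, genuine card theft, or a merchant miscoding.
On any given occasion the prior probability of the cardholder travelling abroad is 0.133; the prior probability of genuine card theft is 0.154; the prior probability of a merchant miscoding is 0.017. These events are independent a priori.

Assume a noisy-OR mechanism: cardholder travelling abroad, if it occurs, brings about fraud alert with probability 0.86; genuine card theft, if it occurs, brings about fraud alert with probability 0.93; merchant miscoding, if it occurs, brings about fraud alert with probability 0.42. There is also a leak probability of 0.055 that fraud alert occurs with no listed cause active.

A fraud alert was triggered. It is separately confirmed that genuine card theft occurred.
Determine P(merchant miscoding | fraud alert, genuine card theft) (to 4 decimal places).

P(merchant miscoding | fraud alert, genuine card theft) ≈ 0.0174

Under noisy-OR, P(fraud alert | causes) = 1 − (1−0.055)·∏(1−qᵢ) over the active causes.
For the numerator, keep only merchant miscoding=true terms: 0.014174 + 0.002249 = 0.016423
The normalizing constant is 0.93385·0.867·0.983 + 0.961633·0.867·0.017 + 0.990739·0.133·0.983 + 0.994629·0.133·0.017 = 0.941835
P(merchant miscoding | fraud alert, genuine card theft) = 0.016423/0.941835 ≈ 0.0174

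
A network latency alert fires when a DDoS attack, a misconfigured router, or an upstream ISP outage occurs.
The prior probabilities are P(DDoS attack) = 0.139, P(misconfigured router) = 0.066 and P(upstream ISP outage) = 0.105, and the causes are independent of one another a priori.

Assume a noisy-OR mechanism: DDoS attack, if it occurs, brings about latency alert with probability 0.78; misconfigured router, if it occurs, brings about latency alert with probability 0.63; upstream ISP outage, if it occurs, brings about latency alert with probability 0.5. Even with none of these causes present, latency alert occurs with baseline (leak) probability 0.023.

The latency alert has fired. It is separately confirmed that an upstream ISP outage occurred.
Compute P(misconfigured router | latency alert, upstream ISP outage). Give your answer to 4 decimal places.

Under noisy-OR, P(latency alert | causes) = 1 − (1−0.023)·∏(1−qᵢ) over the active causes.
Weight on misconfigured router=true, given the evidence: 0.046555 + 0.008809 = 0.055364
Denominator P(latency alert | upstream ISP outage): 0.5115×0.861×0.934 + 0.819255×0.861×0.066 + 0.89253×0.139×0.934 + 0.960236×0.139×0.066 = 0.582573
P(misconfigured router | latency alert, upstream ISP outage) = 0.055364/0.582573 ≈ 0.0950

P(misconfigured router | latency alert, upstream ISP outage) ≈ 0.0950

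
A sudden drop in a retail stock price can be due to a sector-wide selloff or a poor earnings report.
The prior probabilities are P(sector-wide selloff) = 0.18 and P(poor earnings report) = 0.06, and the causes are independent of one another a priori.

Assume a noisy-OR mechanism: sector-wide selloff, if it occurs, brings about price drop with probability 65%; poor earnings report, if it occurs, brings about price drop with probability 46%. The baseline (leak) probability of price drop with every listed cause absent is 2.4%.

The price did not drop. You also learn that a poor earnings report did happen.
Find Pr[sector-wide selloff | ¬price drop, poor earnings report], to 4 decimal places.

Pr[sector-wide selloff | ¬price drop, poor earnings report] ≈ 0.0713

Under noisy-OR, P(price drop | causes) = 1 − (1−0.024)·∏(1−qᵢ) over the active causes.
P(¬price drop | poor earnings report) = 0.52704×0.82 + 0.184464×0.18 = 0.432173 + 0.033204 = 0.465377
Restricting to configurations with sector-wide selloff present: 0.184464×0.18 = 0.033204.
Hence the posterior is 0.033204/0.465377 ≈ 0.0713.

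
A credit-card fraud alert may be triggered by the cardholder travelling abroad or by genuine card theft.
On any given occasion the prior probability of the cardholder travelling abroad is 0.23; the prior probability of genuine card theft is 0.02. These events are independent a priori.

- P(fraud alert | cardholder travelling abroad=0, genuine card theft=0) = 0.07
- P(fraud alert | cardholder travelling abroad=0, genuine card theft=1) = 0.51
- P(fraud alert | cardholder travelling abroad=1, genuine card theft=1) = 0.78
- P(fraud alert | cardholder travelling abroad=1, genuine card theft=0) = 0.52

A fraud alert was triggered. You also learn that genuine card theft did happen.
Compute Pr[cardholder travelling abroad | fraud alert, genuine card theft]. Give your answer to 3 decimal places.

For the numerator, keep only cardholder travelling abroad=true terms: 0.78·0.23 = 0.179400
The normalizing constant is 0.51·0.77 + 0.78·0.23 = 0.572100
Posterior = 0.179400 / 0.572100 ≈ 0.314

Pr[cardholder travelling abroad | fraud alert, genuine card theft] ≈ 0.314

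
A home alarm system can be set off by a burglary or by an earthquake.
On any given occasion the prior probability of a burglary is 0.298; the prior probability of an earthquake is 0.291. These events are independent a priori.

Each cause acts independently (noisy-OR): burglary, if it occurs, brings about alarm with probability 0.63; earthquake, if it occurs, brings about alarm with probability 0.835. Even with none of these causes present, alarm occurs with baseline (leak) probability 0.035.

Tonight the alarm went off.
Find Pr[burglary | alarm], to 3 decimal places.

Under noisy-OR, P(alarm | causes) = 1 − (1−0.035)·∏(1−qᵢ) over the active causes.
Numerator (weight on configurations with burglary): 0.135844 + 0.081609 = 0.217453
The normalizing constant is 0.035·0.702·0.709 + 0.840775·0.702·0.291 + 0.64295·0.298·0.709 + 0.941087·0.298·0.291 = 0.406628
Posterior = 0.217453 / 0.406628 ≈ 0.535

Pr[burglary | alarm] ≈ 0.535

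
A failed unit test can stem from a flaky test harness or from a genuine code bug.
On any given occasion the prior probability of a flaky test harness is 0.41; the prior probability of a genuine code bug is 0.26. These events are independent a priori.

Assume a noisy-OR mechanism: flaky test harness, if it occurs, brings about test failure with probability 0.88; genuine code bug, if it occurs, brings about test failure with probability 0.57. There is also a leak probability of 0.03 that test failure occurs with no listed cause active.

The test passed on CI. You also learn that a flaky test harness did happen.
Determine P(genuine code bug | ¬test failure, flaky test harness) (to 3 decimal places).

Under noisy-OR, P(test failure | causes) = 1 − (1−0.03)·∏(1−qᵢ) over the active causes.
P(¬test failure | flaky test harness) = 0.1164*0.74 + 0.050052*0.26 = 0.086136 + 0.013014 = 0.099150
The genuine code bug-present share is 0.050052*0.26 = 0.013014.
P(genuine code bug | ¬test failure, flaky test harness) = 0.013014 / 0.099150 ≈ 0.131

P(genuine code bug | ¬test failure, flaky test harness) ≈ 0.131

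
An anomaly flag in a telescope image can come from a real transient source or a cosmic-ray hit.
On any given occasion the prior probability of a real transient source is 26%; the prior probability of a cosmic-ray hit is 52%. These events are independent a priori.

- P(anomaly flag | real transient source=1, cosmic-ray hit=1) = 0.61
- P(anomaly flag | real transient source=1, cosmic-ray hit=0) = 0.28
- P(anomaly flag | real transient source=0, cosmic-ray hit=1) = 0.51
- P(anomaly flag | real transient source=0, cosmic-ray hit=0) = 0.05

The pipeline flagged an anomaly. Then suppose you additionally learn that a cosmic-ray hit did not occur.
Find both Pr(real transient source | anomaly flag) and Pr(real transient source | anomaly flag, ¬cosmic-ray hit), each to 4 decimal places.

By total probability over the 4 (real transient source, cosmic-ray hit) configurations:
  P(anomaly flag) = 0.05×0.74×0.48 + 0.51×0.74×0.52 + 0.28×0.26×0.48 + 0.61×0.26×0.52
        = 0.017760 + 0.196248 + 0.034944 + 0.082472 = 0.331424
Keeping only the real transient source-present terms gives 0.117416, so
  P(real transient source | anomaly flag) = 0.117416 / 0.331424 ≈ 0.3543

Now also conditioning on cosmic-ray hit≠true:
Sum P(anomaly flag|·) weighted by the priors over both values of real transient source:
  P(anomaly flag | ¬cosmic-ray hit) = 0.05*0.74 + 0.28*0.26
        = 0.037000 + 0.072800 = 0.109800
The terms with real transient source present sum to 0.072800, so
  P(real transient source | anomaly flag, ¬cosmic-ray hit) = 0.072800 / 0.109800 ≈ 0.6630
Ruling out cosmic-ray hit raises the posterior on real transient source — the flip side of explaining away.

Pr(real transient source | anomaly flag) ≈ 0.3543; Pr(real transient source | anomaly flag, ¬cosmic-ray hit) ≈ 0.6630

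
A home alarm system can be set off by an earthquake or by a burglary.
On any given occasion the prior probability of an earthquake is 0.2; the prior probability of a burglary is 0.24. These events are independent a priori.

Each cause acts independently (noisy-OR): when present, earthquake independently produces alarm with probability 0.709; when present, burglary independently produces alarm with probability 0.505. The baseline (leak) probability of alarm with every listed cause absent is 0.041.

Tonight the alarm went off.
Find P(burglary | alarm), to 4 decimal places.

Under noisy-OR, P(alarm | causes) = 1 − (1−0.041)·∏(1−qᵢ) over the active causes.
For the numerator, keep only burglary=true terms: 0.100857 + 0.041369 = 0.142226
Denominator P(alarm): 0.041*0.8*0.76 + 0.525295*0.8*0.24 + 0.720931*0.2*0.76 + 0.861861*0.2*0.24 = 0.276736
Posterior = 0.142226 / 0.276736 ≈ 0.5139

P(burglary | alarm) ≈ 0.5139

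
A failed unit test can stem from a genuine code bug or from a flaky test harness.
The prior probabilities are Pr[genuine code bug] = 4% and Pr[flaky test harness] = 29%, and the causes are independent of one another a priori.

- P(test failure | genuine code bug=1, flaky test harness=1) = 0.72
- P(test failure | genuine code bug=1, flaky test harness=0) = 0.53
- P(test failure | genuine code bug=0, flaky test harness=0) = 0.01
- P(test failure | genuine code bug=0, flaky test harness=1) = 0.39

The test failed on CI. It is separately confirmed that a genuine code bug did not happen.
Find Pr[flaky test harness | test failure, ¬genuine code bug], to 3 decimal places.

Sum P(test failure|·) weighted by the priors over both values of flaky test harness:
  P(test failure | ¬genuine code bug) = 0.01·0.71 + 0.39·0.29
        = 0.007100 + 0.113100 = 0.120200
The terms with flaky test harness present sum to 0.113100, so
  P(flaky test harness | test failure, ¬genuine code bug) = 0.113100 / 0.120200 ≈ 0.941

Pr[flaky test harness | test failure, ¬genuine code bug] ≈ 0.941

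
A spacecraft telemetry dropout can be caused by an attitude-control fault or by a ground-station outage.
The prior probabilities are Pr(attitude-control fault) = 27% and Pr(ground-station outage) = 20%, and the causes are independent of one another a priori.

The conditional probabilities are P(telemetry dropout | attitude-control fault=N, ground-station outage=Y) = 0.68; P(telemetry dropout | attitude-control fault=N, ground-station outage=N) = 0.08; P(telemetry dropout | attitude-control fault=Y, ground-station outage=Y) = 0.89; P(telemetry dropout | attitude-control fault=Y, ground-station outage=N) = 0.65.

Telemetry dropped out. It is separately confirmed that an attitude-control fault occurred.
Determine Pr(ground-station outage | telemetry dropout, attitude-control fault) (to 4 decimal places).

Pr(ground-station outage | telemetry dropout, attitude-control fault) ≈ 0.2550

P(telemetry dropout | attitude-control fault) = 0.65·0.8 + 0.89·0.2 = 0.520000 + 0.178000 = 0.698000
Restricting to configurations with ground-station outage present: 0.89·0.2 = 0.178000.
Hence the posterior is 0.178000/0.698000 ≈ 0.2550.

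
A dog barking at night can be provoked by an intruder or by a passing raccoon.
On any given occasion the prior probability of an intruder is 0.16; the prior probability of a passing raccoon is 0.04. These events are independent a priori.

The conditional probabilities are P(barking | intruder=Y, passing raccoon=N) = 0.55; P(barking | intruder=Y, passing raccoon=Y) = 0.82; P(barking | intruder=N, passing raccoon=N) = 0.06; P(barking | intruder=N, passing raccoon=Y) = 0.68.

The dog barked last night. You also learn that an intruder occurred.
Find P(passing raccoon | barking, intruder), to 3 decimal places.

By total probability over both values of passing raccoon:
  P(barking | intruder) = 0.55*0.96 + 0.82*0.04
        = 0.528000 + 0.032800 = 0.560800
Keeping only the passing raccoon-present terms gives 0.032800, so
  P(passing raccoon | barking, intruder) = 0.032800 / 0.560800 ≈ 0.058

P(passing raccoon | barking, intruder) ≈ 0.058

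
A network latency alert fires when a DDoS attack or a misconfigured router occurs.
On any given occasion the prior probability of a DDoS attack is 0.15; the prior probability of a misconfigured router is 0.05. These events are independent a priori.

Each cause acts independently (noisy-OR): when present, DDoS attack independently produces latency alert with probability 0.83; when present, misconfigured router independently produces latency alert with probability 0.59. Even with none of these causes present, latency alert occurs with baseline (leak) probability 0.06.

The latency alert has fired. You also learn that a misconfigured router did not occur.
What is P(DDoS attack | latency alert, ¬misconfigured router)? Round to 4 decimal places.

Under noisy-OR, P(latency alert | causes) = 1 − (1−0.06)·∏(1−qᵢ) over the active causes.
Weight on DDoS attack=true, given the evidence: 0.8402*0.15 = 0.126030
Denominator P(latency alert | ¬misconfigured router): 0.06*0.85 + 0.8402*0.15 = 0.177030
P(DDoS attack | latency alert, ¬misconfigured router) = 0.126030/0.177030 ≈ 0.7119

P(DDoS attack | latency alert, ¬misconfigured router) ≈ 0.7119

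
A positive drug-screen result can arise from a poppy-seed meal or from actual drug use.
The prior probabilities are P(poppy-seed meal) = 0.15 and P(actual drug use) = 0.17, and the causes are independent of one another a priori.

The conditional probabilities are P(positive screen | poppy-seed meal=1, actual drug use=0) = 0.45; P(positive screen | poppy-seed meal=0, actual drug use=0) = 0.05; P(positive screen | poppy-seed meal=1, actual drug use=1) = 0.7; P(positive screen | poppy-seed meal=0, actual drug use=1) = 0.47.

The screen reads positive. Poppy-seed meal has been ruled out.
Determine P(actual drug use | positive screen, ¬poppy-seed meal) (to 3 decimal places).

Numerator (weight on configurations with actual drug use): 0.47*0.17 = 0.079900
The normalizing constant is 0.05*0.83 + 0.47*0.17 = 0.121400
Posterior = 0.079900 / 0.121400 ≈ 0.658

P(actual drug use | positive screen, ¬poppy-seed meal) ≈ 0.658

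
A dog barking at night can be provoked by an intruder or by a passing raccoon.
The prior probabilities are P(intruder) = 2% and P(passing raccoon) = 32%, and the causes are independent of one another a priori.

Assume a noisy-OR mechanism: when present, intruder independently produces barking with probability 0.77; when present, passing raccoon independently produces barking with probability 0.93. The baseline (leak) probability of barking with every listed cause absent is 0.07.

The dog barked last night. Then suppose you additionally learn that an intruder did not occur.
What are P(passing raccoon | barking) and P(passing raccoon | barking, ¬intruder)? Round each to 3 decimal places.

P(passing raccoon | barking) ≈ 0.839; P(passing raccoon | barking, ¬intruder) ≈ 0.863

Under noisy-OR, P(barking | causes) = 1 − (1−0.07)·∏(1−qᵢ) over the active causes.
By total probability over the 4 (intruder, passing raccoon) configurations:
  P(barking) = 0.07×0.98×0.68 + 0.9349×0.98×0.32 + 0.7861×0.02×0.68 + 0.985027×0.02×0.32
        = 0.046648 + 0.293185 + 0.010691 + 0.006304 = 0.356828
Keeping only the passing raccoon-present terms gives 0.299489, so
  P(passing raccoon | barking) = 0.299489 / 0.356828 ≈ 0.839

Now also conditioning on intruder≠true:
For the numerator, keep only passing raccoon=true terms: 0.9349·0.32 = 0.299168
Denominator P(barking | ¬intruder): 0.07·0.68 + 0.9349·0.32 = 0.346768
Posterior = 0.299168 / 0.346768 ≈ 0.863
Ruling out intruder raises the posterior on passing raccoon — the flip side of explaining away.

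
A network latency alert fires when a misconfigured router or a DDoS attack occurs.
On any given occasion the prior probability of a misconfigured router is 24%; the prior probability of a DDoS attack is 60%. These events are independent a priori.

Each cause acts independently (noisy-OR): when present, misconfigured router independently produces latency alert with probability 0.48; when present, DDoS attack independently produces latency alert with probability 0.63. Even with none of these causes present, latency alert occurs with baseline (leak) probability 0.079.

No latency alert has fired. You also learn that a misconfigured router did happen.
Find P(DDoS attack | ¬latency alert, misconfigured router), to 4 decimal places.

Under noisy-OR, P(latency alert | causes) = 1 − (1−0.079)·∏(1−qᵢ) over the active causes.
P(¬latency alert | misconfigured router) = 0.47892*0.4 + 0.1772*0.6 = 0.191568 + 0.106320 = 0.297888
Of this, 0.106320 comes from 0.1772*0.6 (the DDoS attack=true cases).
Hence the posterior is 0.106320/0.297888 ≈ 0.3569.

P(DDoS attack | ¬latency alert, misconfigured router) ≈ 0.3569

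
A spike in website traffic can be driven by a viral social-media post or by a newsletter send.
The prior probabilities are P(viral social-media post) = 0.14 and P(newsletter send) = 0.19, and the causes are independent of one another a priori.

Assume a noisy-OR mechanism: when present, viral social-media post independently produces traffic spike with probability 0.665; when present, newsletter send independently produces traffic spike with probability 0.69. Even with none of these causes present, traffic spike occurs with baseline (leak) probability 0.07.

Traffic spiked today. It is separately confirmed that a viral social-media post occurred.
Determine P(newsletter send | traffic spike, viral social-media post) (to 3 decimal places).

P(newsletter send | traffic spike, viral social-media post) ≈ 0.235

Under noisy-OR, P(traffic spike | causes) = 1 − (1−0.07)·∏(1−qᵢ) over the active causes.
P(traffic spike | viral social-media post) = 0.68845×0.81 + 0.90342×0.19 = 0.557644 + 0.171650 = 0.729294
Restricting to configurations with newsletter send present: 0.90342×0.19 = 0.171650.
So P(newsletter send | traffic spike, viral social-media post) = 0.171650/0.729294 ≈ 0.235.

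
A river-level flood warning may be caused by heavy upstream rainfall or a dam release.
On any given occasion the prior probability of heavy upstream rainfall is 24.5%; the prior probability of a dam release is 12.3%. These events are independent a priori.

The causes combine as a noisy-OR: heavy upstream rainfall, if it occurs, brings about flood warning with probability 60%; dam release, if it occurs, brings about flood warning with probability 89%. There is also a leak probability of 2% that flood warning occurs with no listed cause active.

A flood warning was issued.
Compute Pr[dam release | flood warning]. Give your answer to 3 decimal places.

Pr[dam release | flood warning] ≈ 0.437

Under noisy-OR, P(flood warning | causes) = 1 − (1−0.02)·∏(1−qᵢ) over the active causes.
Numerator (weight on configurations with dam release): 0.082854 + 0.028836 = 0.111690
Denominator P(flood warning): 0.02·0.755·0.877 + 0.8922·0.755·0.123 + 0.608·0.245·0.877 + 0.95688·0.245·0.123 = 0.255571
P(dam release | flood warning) = 0.111690/0.255571 ≈ 0.437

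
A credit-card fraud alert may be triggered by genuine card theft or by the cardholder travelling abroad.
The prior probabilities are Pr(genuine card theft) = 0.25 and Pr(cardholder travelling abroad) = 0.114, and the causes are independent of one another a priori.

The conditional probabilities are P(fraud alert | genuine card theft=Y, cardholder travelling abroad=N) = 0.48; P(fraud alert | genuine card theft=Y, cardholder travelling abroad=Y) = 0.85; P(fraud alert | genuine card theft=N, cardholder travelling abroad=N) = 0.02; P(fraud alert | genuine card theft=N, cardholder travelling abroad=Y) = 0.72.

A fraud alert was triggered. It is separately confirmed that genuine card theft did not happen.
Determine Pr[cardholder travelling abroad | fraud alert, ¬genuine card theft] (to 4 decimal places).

Pr[cardholder travelling abroad | fraud alert, ¬genuine card theft] ≈ 0.8224

P(fraud alert | ¬genuine card theft) = 0.02·0.886 + 0.72·0.114 = 0.017720 + 0.082080 = 0.099800
The cardholder travelling abroad-present share is 0.72·0.114 = 0.082080.
So P(cardholder travelling abroad | fraud alert, ¬genuine card theft) = 0.082080/0.099800 ≈ 0.8224.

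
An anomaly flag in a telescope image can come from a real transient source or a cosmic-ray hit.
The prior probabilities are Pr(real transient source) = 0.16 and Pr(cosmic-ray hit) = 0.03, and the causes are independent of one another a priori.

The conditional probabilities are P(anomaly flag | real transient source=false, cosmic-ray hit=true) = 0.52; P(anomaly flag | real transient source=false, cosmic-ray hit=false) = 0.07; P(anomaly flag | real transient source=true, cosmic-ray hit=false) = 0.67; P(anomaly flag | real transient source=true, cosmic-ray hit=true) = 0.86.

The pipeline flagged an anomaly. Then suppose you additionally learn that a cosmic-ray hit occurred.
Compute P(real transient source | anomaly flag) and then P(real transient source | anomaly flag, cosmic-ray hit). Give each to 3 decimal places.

P(real transient source | anomaly flag) ≈ 0.607; P(real transient source | anomaly flag, cosmic-ray hit) ≈ 0.240

Enumerate the 4 (real transient source, cosmic-ray hit) configurations and weight by the priors:
  P(anomaly flag) = 0.07*0.84*0.97 + 0.52*0.84*0.03 + 0.67*0.16*0.97 + 0.86*0.16*0.03
        = 0.057036 + 0.013104 + 0.103984 + 0.004128 = 0.178252
Configurations with real transient source contribute 0.108112, so
  P(real transient source | anomaly flag) = 0.108112 / 0.178252 ≈ 0.607

Now also conditioning on cosmic-ray hit=true:
P(anomaly flag | cosmic-ray hit) = 0.52·0.84 + 0.86·0.16 = 0.436800 + 0.137600 = 0.574400
Restricting to configurations with real transient source present: 0.86·0.16 = 0.137600.
So P(real transient source | anomaly flag, cosmic-ray hit) = 0.137600/0.574400 ≈ 0.240.
The drop from 0.607 to 0.240 is the explaining-away (discounting) effect.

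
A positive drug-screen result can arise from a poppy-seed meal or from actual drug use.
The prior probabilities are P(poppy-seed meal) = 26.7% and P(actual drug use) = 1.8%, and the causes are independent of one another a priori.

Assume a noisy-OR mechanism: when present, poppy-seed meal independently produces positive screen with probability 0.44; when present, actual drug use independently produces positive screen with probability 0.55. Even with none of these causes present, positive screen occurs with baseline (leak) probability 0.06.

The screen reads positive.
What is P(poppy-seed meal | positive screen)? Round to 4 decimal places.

P(poppy-seed meal | positive screen) ≈ 0.7156

Under noisy-OR, P(positive screen | causes) = 1 − (1−0.06)·∏(1−qᵢ) over the active causes.
P(positive screen) = 0.06·0.733·0.982 + 0.577·0.733·0.018 + 0.4736·0.267·0.982 + 0.76312·0.267·0.018 = 0.043188 + 0.007613 + 0.124175 + 0.003668 = 0.178644
The poppy-seed meal-present share is 0.124175 + 0.003668 = 0.127843.
P(poppy-seed meal | positive screen) = 0.127843 / 0.178644 ≈ 0.7156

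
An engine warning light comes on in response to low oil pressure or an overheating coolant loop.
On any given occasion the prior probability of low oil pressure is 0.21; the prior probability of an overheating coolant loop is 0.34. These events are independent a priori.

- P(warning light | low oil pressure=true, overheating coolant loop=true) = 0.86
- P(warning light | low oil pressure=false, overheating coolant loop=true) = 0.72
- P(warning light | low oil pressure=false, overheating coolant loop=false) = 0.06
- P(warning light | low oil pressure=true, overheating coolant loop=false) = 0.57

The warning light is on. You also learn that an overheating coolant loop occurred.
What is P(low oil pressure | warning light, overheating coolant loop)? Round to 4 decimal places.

Numerator (weight on configurations with low oil pressure): 0.86*0.21 = 0.180600
Denominator P(warning light | overheating coolant loop): 0.72*0.79 + 0.86*0.21 = 0.749400
P(low oil pressure | warning light, overheating coolant loop) = 0.180600/0.749400 ≈ 0.2410

P(low oil pressure | warning light, overheating coolant loop) ≈ 0.2410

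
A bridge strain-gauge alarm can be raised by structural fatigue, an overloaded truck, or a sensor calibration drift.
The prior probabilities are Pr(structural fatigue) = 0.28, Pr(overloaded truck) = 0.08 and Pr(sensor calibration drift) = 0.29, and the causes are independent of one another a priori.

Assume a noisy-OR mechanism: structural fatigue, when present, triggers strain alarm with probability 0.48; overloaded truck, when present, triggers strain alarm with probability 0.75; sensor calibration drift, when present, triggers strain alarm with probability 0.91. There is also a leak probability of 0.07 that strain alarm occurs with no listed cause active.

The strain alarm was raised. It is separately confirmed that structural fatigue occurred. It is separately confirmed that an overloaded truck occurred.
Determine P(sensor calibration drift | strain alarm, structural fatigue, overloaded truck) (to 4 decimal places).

Under noisy-OR, P(strain alarm | causes) = 1 − (1−0.07)·∏(1−qᵢ) over the active causes.
Sum P(strain alarm|·) weighted by the priors over both values of sensor calibration drift:
  P(strain alarm | structural fatigue, overloaded truck) = 0.8791·0.71 + 0.989119·0.29
        = 0.624161 + 0.286845 = 0.911006
Keeping only the sensor calibration drift-present terms gives 0.286845, so
  P(sensor calibration drift | strain alarm, structural fatigue, overloaded truck) = 0.286845 / 0.911006 ≈ 0.3149

P(sensor calibration drift | strain alarm, structural fatigue, overloaded truck) ≈ 0.3149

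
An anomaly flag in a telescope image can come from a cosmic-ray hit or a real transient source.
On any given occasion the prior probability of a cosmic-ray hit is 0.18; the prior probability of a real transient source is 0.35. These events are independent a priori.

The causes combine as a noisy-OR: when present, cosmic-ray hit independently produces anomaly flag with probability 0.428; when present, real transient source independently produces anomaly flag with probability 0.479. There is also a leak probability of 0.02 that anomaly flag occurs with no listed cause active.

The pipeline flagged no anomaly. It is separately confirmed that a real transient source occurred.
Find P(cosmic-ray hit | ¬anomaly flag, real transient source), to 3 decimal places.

Under noisy-OR, P(anomaly flag | causes) = 1 − (1−0.02)·∏(1−qᵢ) over the active causes.
P(¬anomaly flag | real transient source) = 0.51058·0.82 + 0.292052·0.18 = 0.418676 + 0.052569 = 0.471245
Of this, 0.052569 comes from 0.292052·0.18 (the cosmic-ray hit=true cases).
Hence the posterior is 0.052569/0.471245 ≈ 0.112.

P(cosmic-ray hit | ¬anomaly flag, real transient source) ≈ 0.112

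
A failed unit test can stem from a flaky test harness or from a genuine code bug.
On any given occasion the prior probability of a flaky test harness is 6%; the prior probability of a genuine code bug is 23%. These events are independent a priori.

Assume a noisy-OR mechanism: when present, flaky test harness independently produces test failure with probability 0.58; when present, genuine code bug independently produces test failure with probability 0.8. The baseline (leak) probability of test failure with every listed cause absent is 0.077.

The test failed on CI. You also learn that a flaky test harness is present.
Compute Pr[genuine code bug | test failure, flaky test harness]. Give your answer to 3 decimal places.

Pr[genuine code bug | test failure, flaky test harness] ≈ 0.310

Under noisy-OR, P(test failure | causes) = 1 − (1−0.077)·∏(1−qᵢ) over the active causes.
P(test failure | flaky test harness) = 0.61234·0.77 + 0.922468·0.23 = 0.471502 + 0.212168 = 0.683670
The genuine code bug-present share is 0.922468·0.23 = 0.212168.
Hence the posterior is 0.212168/0.683670 ≈ 0.310.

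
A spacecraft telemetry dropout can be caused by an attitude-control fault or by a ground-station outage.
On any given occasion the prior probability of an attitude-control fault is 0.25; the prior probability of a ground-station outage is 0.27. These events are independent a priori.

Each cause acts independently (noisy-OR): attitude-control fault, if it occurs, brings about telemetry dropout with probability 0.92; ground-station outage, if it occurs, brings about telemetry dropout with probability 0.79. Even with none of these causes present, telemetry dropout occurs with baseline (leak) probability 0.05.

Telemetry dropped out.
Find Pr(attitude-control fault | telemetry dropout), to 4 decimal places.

Pr(attitude-control fault | telemetry dropout) ≈ 0.5537

Under noisy-OR, P(telemetry dropout | causes) = 1 − (1−0.05)·∏(1−qᵢ) over the active causes.
Numerator (weight on configurations with attitude-control fault): 0.168630 + 0.066423 = 0.235053
Normalizer over all consistent configurations: 0.05*0.75*0.73 + 0.8005*0.75*0.27 + 0.924*0.25*0.73 + 0.98404*0.25*0.27 = 0.424529
Posterior = 0.235053 / 0.424529 ≈ 0.5537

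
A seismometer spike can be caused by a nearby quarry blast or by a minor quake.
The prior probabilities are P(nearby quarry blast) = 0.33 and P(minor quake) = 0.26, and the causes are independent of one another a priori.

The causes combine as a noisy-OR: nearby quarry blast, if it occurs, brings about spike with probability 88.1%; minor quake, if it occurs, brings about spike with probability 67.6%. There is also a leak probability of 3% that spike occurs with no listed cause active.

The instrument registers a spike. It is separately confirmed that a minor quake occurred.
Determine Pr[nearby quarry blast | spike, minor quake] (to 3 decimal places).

Under noisy-OR, P(spike | causes) = 1 − (1−0.03)·∏(1−qᵢ) over the active causes.
Sum P(spike|·) weighted by the priors over both values of nearby quarry blast:
  P(spike | minor quake) = 0.68572·0.67 + 0.962601·0.33
        = 0.459432 + 0.317658 = 0.777090
Keeping only the nearby quarry blast-present terms gives 0.317658, so
  P(nearby quarry blast | spike, minor quake) = 0.317658 / 0.777090 ≈ 0.409

Pr[nearby quarry blast | spike, minor quake] ≈ 0.409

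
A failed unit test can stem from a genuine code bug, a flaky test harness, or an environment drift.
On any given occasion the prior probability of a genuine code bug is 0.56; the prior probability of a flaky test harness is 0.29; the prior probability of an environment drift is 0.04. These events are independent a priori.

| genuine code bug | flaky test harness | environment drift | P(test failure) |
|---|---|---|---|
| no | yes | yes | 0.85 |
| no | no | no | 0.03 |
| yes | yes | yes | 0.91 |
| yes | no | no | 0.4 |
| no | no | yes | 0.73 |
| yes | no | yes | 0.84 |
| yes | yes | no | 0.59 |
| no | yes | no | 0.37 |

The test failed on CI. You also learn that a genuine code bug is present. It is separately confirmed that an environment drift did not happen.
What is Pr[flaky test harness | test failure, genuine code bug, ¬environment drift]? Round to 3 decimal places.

Numerator (weight on configurations with flaky test harness): 0.59×0.29 = 0.171100
Normalizer over all consistent configurations: 0.4×0.71 + 0.59×0.29 = 0.455100
P(flaky test harness | test failure, genuine code bug, ¬environment drift) = 0.171100/0.455100 ≈ 0.376

Pr[flaky test harness | test failure, genuine code bug, ¬environment drift] ≈ 0.376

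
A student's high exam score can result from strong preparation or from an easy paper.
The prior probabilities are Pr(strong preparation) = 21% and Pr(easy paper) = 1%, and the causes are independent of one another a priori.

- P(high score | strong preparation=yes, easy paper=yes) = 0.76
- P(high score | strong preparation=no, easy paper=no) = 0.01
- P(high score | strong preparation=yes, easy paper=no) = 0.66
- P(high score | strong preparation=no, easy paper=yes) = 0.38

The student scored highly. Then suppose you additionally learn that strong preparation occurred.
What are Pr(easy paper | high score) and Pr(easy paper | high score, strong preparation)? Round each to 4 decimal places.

Weight on easy paper=true, given the evidence: 0.003002 + 0.001596 = 0.004598
Denominator P(high score): 0.01×0.79×0.99 + 0.38×0.79×0.01 + 0.66×0.21×0.99 + 0.76×0.21×0.01 = 0.149633
P(easy paper | high score) = 0.004598/0.149633 ≈ 0.0307

Now also conditioning on strong preparation=true:
P(high score | strong preparation) = 0.66·0.99 + 0.76·0.01 = 0.653400 + 0.007600 = 0.661000
Of this, 0.007600 comes from 0.76·0.01 (the easy paper=true cases).
P(easy paper | high score, strong preparation) = 0.007600 / 0.661000 ≈ 0.0115

Pr(easy paper | high score) ≈ 0.0307; Pr(easy paper | high score, strong preparation) ≈ 0.0115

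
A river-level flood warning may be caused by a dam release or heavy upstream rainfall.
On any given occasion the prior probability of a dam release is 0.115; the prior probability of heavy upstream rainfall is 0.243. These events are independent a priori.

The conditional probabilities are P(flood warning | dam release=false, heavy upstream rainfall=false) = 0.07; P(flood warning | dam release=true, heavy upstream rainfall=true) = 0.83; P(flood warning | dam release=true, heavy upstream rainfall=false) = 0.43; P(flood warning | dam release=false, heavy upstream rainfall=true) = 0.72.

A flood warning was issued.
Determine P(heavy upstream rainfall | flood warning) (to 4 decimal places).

P(heavy upstream rainfall | flood warning) ≈ 0.6786

Numerator (weight on configurations with heavy upstream rainfall): 0.154840 + 0.023194 = 0.178034
The normalizing constant is 0.07·0.885·0.757 + 0.72·0.885·0.243 + 0.43·0.115·0.757 + 0.83·0.115·0.243 = 0.262364
Posterior = 0.178034 / 0.262364 ≈ 0.6786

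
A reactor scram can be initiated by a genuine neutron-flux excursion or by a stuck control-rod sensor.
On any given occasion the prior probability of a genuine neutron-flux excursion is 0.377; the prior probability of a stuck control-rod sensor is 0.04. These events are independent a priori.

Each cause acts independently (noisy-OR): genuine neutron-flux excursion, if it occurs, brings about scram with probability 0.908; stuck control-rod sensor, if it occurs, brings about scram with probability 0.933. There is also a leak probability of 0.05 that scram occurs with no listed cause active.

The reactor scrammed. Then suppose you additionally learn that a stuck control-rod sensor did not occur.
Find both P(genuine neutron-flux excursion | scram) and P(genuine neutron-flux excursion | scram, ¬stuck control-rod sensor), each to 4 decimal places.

P(genuine neutron-flux excursion | scram) ≈ 0.8664; P(genuine neutron-flux excursion | scram, ¬stuck control-rod sensor) ≈ 0.9170

Under noisy-OR, P(scram | causes) = 1 − (1−0.05)·∏(1−qᵢ) over the active causes.
For the numerator, keep only genuine neutron-flux excursion=true terms: 0.330288 + 0.014992 = 0.345280
Normalizer over all consistent configurations: 0.05×0.623×0.96 + 0.93635×0.623×0.04 + 0.9126×0.377×0.96 + 0.994144×0.377×0.04 = 0.398518
Posterior = 0.345280 / 0.398518 ≈ 0.8664

With the extra evidence:
P(scram | ¬stuck control-rod sensor) = 0.05×0.623 + 0.9126×0.377 = 0.031150 + 0.344050 = 0.375200
Restricting to configurations with genuine neutron-flux excursion present: 0.9126×0.377 = 0.344050.
Hence the posterior is 0.344050/0.375200 ≈ 0.9170.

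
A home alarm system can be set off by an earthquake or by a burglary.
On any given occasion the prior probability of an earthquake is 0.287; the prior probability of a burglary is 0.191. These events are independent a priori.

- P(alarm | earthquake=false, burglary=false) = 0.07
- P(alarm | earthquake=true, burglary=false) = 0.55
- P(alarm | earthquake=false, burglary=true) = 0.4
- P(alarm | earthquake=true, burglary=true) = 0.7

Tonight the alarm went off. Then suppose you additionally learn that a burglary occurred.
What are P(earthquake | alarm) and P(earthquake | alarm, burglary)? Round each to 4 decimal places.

P(earthquake | alarm) ≈ 0.6365; P(earthquake | alarm, burglary) ≈ 0.4133

Enumerate the 4 (earthquake, burglary) configurations and weight by the priors:
  P(alarm) = 0.07·0.713·0.809 + 0.4·0.713·0.191 + 0.55·0.287·0.809 + 0.7·0.287·0.191
        = 0.040377 + 0.054473 + 0.127701 + 0.038372 = 0.260923
The terms with earthquake present sum to 0.166073, so
  P(earthquake | alarm) = 0.166073 / 0.260923 ≈ 0.6365

With the extra evidence:
P(alarm | burglary) = 0.4×0.713 + 0.7×0.287 = 0.285200 + 0.200900 = 0.486100
The earthquake-present share is 0.7×0.287 = 0.200900.
So P(earthquake | alarm, burglary) = 0.200900/0.486100 ≈ 0.4133.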